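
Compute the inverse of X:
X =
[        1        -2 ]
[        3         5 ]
det(X) = 11
X⁻¹ =
[     5/11      2/11 ]
[    -3/11      1/11 ]

For a 2×2 matrix X = [[a, b], [c, d]] with det(X) ≠ 0, X⁻¹ = (1/det(X)) * [[d, -b], [-c, a]].
det(X) = (1)*(5) - (-2)*(3) = 5 + 6 = 11.
X⁻¹ = (1/11) * [[5, 2], [-3, 1]].
Dividing each entry by 11 and reducing:
X⁻¹ =
[     5/11      2/11 ]
[    -3/11      1/11 ]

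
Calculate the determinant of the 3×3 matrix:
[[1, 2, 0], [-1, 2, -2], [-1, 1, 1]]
10

Expansion along first row:
det = 1·det([[2,-2],[1,1]]) - 2·det([[-1,-2],[-1,1]]) + 0·det([[-1,2],[-1,1]])
    = 1·(2·1 - -2·1) - 2·(-1·1 - -2·-1) + 0·(-1·1 - 2·-1)
    = 1·4 - 2·-3 + 0·1
    = 4 + 6 + 0 = 10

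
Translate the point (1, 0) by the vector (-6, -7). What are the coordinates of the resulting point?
(-5, -7)

Translation by (-6, -7):
x' = 1 + -6 = -5
y' = 0 + -7 = -7
Homogeneous matrix: [[1, 0, -6], [0, 1, -7], [0, 0, 1]]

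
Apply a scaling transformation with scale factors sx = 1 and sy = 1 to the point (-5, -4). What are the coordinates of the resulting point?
(-5, -4)

Scaling matrix:
[[1, 0], [0, 1]]
Result: (-5 × 1, -4 × 1) = (-5, -4)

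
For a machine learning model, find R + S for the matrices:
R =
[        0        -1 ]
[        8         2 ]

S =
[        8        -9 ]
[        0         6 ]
R + S =
[        8       -10 ]
[        8         8 ]

Matrix addition is elementwise: (R+S)[i][j] = R[i][j] + S[i][j].
  (R+S)[0][0] = (0) + (8) = 8
  (R+S)[0][1] = (-1) + (-9) = -10
  (R+S)[1][0] = (8) + (0) = 8
  (R+S)[1][1] = (2) + (6) = 8
R + S =
[        8       -10 ]
[        8         8 ]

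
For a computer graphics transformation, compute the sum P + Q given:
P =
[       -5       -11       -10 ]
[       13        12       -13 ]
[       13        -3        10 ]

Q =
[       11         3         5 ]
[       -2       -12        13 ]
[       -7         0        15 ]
P + Q =
[        6        -8        -5 ]
[       11         0         0 ]
[        6        -3        25 ]

Matrix addition is elementwise: (P+Q)[i][j] = P[i][j] + Q[i][j].
  (P+Q)[0][0] = (-5) + (11) = 6
  (P+Q)[0][1] = (-11) + (3) = -8
  (P+Q)[0][2] = (-10) + (5) = -5
  (P+Q)[1][0] = (13) + (-2) = 11
  (P+Q)[1][1] = (12) + (-12) = 0
  (P+Q)[1][2] = (-13) + (13) = 0
  (P+Q)[2][0] = (13) + (-7) = 6
  (P+Q)[2][1] = (-3) + (0) = -3
  (P+Q)[2][2] = (10) + (15) = 25
P + Q =
[        6        -8        -5 ]
[       11         0         0 ]
[        6        -3        25 ]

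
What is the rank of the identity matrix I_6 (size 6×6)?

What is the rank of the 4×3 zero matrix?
rank(I_6) = 6, rank(0) = 0

The identity I_6 has 6 columns that are the standard basis vectors e_1, …, e_6. These are linearly independent, so all 6 columns are pivots and rank(I_6) = 6.
The 4×3 zero matrix has every entry zero, so every row is the zero row and there are no pivots; rank(0) = 0.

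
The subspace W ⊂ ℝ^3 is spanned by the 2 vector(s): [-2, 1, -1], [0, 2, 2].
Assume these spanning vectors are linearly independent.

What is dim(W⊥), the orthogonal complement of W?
dim(W⊥) = 1

For any subspace W of ℝ^n, dim(W) + dim(W⊥) = n (the whole-space dimension).
Here the given 2 vectors are linearly independent, so dim(W) = 2.
Thus dim(W⊥) = n - dim(W) = 3 - 2 = 1.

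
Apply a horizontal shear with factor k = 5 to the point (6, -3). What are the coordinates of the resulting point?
(-9, -3)

Shear matrix for horizontal shear with factor k = 5:
[[1, 5], [0, 1]]
Result: (6, -3) → (-9, -3)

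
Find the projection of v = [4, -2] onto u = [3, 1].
[3, 1]

The projection of v onto u is proj_u(v) = ((v·u) / (u·u)) · u.
v·u = (4)*(3) + (-2)*(1) = 10.
u·u = (3)*(3) + (1)*(1) = 10.
coefficient = 10 / 10 = 1.
proj_u(v) = 1 · [3, 1] = [3, 1].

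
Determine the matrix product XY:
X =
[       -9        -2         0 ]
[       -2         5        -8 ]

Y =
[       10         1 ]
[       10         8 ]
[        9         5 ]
XY =
[     -110       -25 ]
[      -42        -2 ]

Matrix multiplication: (XY)[i][j] = sum over k of X[i][k] * Y[k][j].
  (XY)[0][0] = (-9)*(10) + (-2)*(10) + (0)*(9) = -110
  (XY)[0][1] = (-9)*(1) + (-2)*(8) + (0)*(5) = -25
  (XY)[1][0] = (-2)*(10) + (5)*(10) + (-8)*(9) = -42
  (XY)[1][1] = (-2)*(1) + (5)*(8) + (-8)*(5) = -2
XY =
[     -110       -25 ]
[      -42        -2 ]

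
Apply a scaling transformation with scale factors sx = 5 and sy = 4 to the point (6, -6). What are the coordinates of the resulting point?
(30, -24)

Scaling matrix:
[[5, 0], [0, 4]]
Result: (6 × 5, -6 × 4) = (30, -24)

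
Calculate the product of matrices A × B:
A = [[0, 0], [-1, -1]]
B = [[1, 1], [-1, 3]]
[[0, 0], [0, -4]]

Matrix multiplication:
C[0][0] = 0×1 + 0×-1 = 0
C[0][1] = 0×1 + 0×3 = 0
C[1][0] = -1×1 + -1×-1 = 0
C[1][1] = -1×1 + -1×3 = -4
Result: [[0, 0], [0, -4]]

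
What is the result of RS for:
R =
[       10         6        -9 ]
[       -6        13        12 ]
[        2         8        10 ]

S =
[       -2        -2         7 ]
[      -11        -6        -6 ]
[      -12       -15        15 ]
RS =
[       22        79      -101 ]
[     -275      -246        60 ]
[     -212      -202       116 ]

Matrix multiplication: (RS)[i][j] = sum over k of R[i][k] * S[k][j].
  (RS)[0][0] = (10)*(-2) + (6)*(-11) + (-9)*(-12) = 22
  (RS)[0][1] = (10)*(-2) + (6)*(-6) + (-9)*(-15) = 79
  (RS)[0][2] = (10)*(7) + (6)*(-6) + (-9)*(15) = -101
  (RS)[1][0] = (-6)*(-2) + (13)*(-11) + (12)*(-12) = -275
  (RS)[1][1] = (-6)*(-2) + (13)*(-6) + (12)*(-15) = -246
  (RS)[1][2] = (-6)*(7) + (13)*(-6) + (12)*(15) = 60
  (RS)[2][0] = (2)*(-2) + (8)*(-11) + (10)*(-12) = -212
  (RS)[2][1] = (2)*(-2) + (8)*(-6) + (10)*(-15) = -202
  (RS)[2][2] = (2)*(7) + (8)*(-6) + (10)*(15) = 116
RS =
[       22        79      -101 ]
[     -275      -246        60 ]
[     -212      -202       116 ]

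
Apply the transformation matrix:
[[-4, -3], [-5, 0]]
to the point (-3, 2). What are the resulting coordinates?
(6, 15)

Matrix multiplication:
[[-4, -3], [-5, 0]] × [-3, 2]ᵀ
= [-4×-3 + -3×2, -5×-3 + 0×2]ᵀ
= [6.0000, 15.0000]ᵀ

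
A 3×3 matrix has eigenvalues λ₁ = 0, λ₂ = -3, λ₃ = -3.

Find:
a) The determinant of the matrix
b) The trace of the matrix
det = 0, trace = -6

Two standard eigenvalue identities:
- det(A) equals the product of the eigenvalues (counted with multiplicity).
- trace(A) equals the sum of the eigenvalues.
det(A) = (0)*(-3)*(-3) = 0.
trace(A) = 0 - 3 - 3 = -6.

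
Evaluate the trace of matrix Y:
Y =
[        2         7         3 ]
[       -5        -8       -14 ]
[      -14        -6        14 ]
tr(Y) = 2 - 8 + 14 = 8

The trace of a square matrix is the sum of its diagonal entries.
Diagonal entries of Y: Y[0][0] = 2, Y[1][1] = -8, Y[2][2] = 14.
tr(Y) = 2 - 8 + 14 = 8.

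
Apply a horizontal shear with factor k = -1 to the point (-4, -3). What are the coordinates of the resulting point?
(-1, -3)

Shear matrix for horizontal shear with factor k = -1:
[[1, -1], [0, 1]]
Result: (-4, -3) → (-1, -3)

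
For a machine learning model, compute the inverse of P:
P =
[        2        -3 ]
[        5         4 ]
det(P) = 23
P⁻¹ =
[     4/23      3/23 ]
[    -5/23      2/23 ]

For a 2×2 matrix P = [[a, b], [c, d]] with det(P) ≠ 0, P⁻¹ = (1/det(P)) * [[d, -b], [-c, a]].
det(P) = (2)*(4) - (-3)*(5) = 8 + 15 = 23.
P⁻¹ = (1/23) * [[4, 3], [-5, 2]].
Dividing each entry by 23 and reducing:
P⁻¹ =
[     4/23      3/23 ]
[    -5/23      2/23 ]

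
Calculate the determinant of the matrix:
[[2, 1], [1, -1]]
-3

For a 2×2 matrix [[a, b], [c, d]], det = ad - bc
det = (2)(-1) - (1)(1) = -2 - 1 = -3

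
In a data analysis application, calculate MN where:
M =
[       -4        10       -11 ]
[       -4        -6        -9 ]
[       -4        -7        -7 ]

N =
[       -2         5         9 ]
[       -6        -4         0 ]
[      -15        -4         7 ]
MN =
[      113       -16      -113 ]
[      179        40       -99 ]
[      155        36       -85 ]

Matrix multiplication: (MN)[i][j] = sum over k of M[i][k] * N[k][j].
  (MN)[0][0] = (-4)*(-2) + (10)*(-6) + (-11)*(-15) = 113
  (MN)[0][1] = (-4)*(5) + (10)*(-4) + (-11)*(-4) = -16
  (MN)[0][2] = (-4)*(9) + (10)*(0) + (-11)*(7) = -113
  (MN)[1][0] = (-4)*(-2) + (-6)*(-6) + (-9)*(-15) = 179
  (MN)[1][1] = (-4)*(5) + (-6)*(-4) + (-9)*(-4) = 40
  (MN)[1][2] = (-4)*(9) + (-6)*(0) + (-9)*(7) = -99
  (MN)[2][0] = (-4)*(-2) + (-7)*(-6) + (-7)*(-15) = 155
  (MN)[2][1] = (-4)*(5) + (-7)*(-4) + (-7)*(-4) = 36
  (MN)[2][2] = (-4)*(9) + (-7)*(0) + (-7)*(7) = -85
MN =
[      113       -16      -113 ]
[      179        40       -99 ]
[      155        36       -85 ]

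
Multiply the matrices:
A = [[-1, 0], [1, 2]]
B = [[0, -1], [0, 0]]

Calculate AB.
[[0, 1], [0, -1]]

Each entry (i,j) of AB = sum over k of A[i][k]*B[k][j].
(AB)[0][0] = (-1)*(0) + (0)*(0) = 0
(AB)[0][1] = (-1)*(-1) + (0)*(0) = 1
(AB)[1][0] = (1)*(0) + (2)*(0) = 0
(AB)[1][1] = (1)*(-1) + (2)*(0) = -1
AB = [[0, 1], [0, -1]]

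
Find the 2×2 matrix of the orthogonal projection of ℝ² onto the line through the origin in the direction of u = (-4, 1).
[[16/17, -4/17], [-4/17, 1/17]]

The orthogonal projection onto the line spanned by a nonzero vector u = (a, b) has matrix P = (u uᵀ) / (uᵀ u) = (1/(a² + b²)) · [[a², ab], [ab, b²]].
Here u = (-4, 1), so a² + b² = 16 + 1 = 17.
P = (1/17) · [[16, -4], [-4, 1]] = [[16/17, -4/17], [-4/17, 1/17]].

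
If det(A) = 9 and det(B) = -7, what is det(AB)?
-63

Use the multiplicative property of determinants: det(AB) = det(A)*det(B).
det(AB) = (9)*(-7) = -63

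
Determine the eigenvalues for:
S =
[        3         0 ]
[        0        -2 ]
λ = -2, 3

Solve det(S - λI) = 0. For a 2×2 matrix the characteristic equation is λ² - (trace)λ + det = 0.
trace(S) = a + d = 3 - 2 = 1.
det(S) = a*d - b*c = (3)*(-2) - (0)*(0) = -6 - 0 = -6.
Characteristic equation: λ² - (1)λ + (-6) = 0.
Discriminant = (1)² - 4*(-6) = 1 + 24 = 25.
λ = (1 ± √25) / 2 = (1 ± 5) / 2 = -2, 3.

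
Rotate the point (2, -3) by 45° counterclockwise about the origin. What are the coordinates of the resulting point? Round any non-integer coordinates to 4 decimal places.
(3.5355, -0.7071)

Rotation matrix R(θ) = [[cos θ, -sin θ], [sin θ, cos θ]]; for θ = 45°:
R = [[√2/2, -√2/2], [√2/2, √2/2]]
Result: R × [2, -3]ᵀ = [√2/2·2 + (-√2/2)·-3, √2/2·2 + (√2/2)·-3]ᵀ = (3.5355, -0.7071)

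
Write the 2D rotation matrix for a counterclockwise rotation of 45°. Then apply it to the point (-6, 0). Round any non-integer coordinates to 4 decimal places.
R = [[√2/2, -√2/2], [√2/2, √2/2]]; R·(-6, 0) = (-4.2426, -4.2426)

Rotation matrix formula: R(θ) = [[cos θ, -sin θ], [sin θ, cos θ]]
For θ = 45°:
cos(45°) = √2/2
sin(45°) = √2/2
R = [[√2/2, -√2/2], [√2/2, √2/2]]
Apply to (-6, 0): [√2/2·-6 + (-√2/2)·0, √2/2·-6 + √2/2·0] = (-4.2426, -4.2426)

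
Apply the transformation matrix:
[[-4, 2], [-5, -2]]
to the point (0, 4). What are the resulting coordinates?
(8, -8)

Matrix multiplication:
[[-4, 2], [-5, -2]] × [0, 4]ᵀ
= [-4×0 + 2×4, -5×0 + -2×4]ᵀ
= [8.0000, -8.0000]ᵀ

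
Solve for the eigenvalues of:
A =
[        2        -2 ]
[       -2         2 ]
λ = 0, 4

Solve det(A - λI) = 0. For a 2×2 matrix the characteristic equation is λ² - (trace)λ + det = 0.
trace(A) = a + d = 2 + 2 = 4.
det(A) = a*d - b*c = (2)*(2) - (-2)*(-2) = 4 - 4 = 0.
Characteristic equation: λ² - (4)λ + (0) = 0.
Discriminant = (4)² - 4*(0) = 16 - 0 = 16.
λ = (4 ± √16) / 2 = (4 ± 4) / 2 = 0, 4.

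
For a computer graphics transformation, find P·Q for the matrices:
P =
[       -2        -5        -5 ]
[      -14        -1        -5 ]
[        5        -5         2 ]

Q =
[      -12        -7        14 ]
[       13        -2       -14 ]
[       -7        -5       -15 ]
PQ =
[       -6        49       117 ]
[      190       125      -107 ]
[     -139       -35       110 ]

Matrix multiplication: (PQ)[i][j] = sum over k of P[i][k] * Q[k][j].
  (PQ)[0][0] = (-2)*(-12) + (-5)*(13) + (-5)*(-7) = -6
  (PQ)[0][1] = (-2)*(-7) + (-5)*(-2) + (-5)*(-5) = 49
  (PQ)[0][2] = (-2)*(14) + (-5)*(-14) + (-5)*(-15) = 117
  (PQ)[1][0] = (-14)*(-12) + (-1)*(13) + (-5)*(-7) = 190
  (PQ)[1][1] = (-14)*(-7) + (-1)*(-2) + (-5)*(-5) = 125
  (PQ)[1][2] = (-14)*(14) + (-1)*(-14) + (-5)*(-15) = -107
  (PQ)[2][0] = (5)*(-12) + (-5)*(13) + (2)*(-7) = -139
  (PQ)[2][1] = (5)*(-7) + (-5)*(-2) + (2)*(-5) = -35
  (PQ)[2][2] = (5)*(14) + (-5)*(-14) + (2)*(-15) = 110
PQ =
[       -6        49       117 ]
[      190       125      -107 ]
[     -139       -35       110 ]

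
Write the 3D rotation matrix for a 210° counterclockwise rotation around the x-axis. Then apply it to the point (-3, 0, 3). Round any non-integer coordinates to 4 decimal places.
R = [[1, 0, 0], [0, -√3/2, 1/2], [0, -1/2, -√3/2]]; R·(-3, 0, 3) = (-3.0000, 1.5000, -2.5981)

Rotation matrix for 210° around x-axis:
cos(210°) = -√3/2, sin(210°) = -1/2
R = [[1, 0, 0], [0, -√3/2, 1/2], [0, -1/2, -√3/2]]
Apply to (-3, 0, 3): R·[-3, 0, 3]ᵀ = (-3.0000, 1.5000, -2.5981)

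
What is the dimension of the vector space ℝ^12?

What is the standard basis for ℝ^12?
Dimension = 12; standard basis = {e_1, e_2, e_3, …, e_12}

ℝ^12 is the space of 12-tuples of real numbers; its dimension is 12.
The standard basis consists of 12 vectors: e_1, e_2, e_3, …, e_12, where e_i is the vector with 1 in position i and 0 elsewhere.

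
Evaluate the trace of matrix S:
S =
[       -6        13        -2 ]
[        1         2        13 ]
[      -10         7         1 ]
tr(S) = -6 + 2 + 1 = -3

The trace of a square matrix is the sum of its diagonal entries.
Diagonal entries of S: S[0][0] = -6, S[1][1] = 2, S[2][2] = 1.
tr(S) = -6 + 2 + 1 = -3.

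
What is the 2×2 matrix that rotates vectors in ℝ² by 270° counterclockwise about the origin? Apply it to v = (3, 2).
R = [[0, 1], [-1, 0]]; R·v = (2, -3)

A counterclockwise rotation by angle θ in ℝ² has matrix R(θ) = [[cos θ, -sin θ], [sin θ, cos θ]].
For θ = 270°: cos θ = 0, sin θ = -1.
R(270°) = [[0, 1], [-1, 0]].
R·v = [0·3 + (1)·2, -1·3 + 0·2] = (2, -3).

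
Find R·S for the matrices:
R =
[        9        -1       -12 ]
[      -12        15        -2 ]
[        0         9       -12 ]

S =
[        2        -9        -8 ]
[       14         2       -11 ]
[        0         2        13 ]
RS =
[        4      -107      -217 ]
[      186       134       -95 ]
[      126        -6      -255 ]

Matrix multiplication: (RS)[i][j] = sum over k of R[i][k] * S[k][j].
  (RS)[0][0] = (9)*(2) + (-1)*(14) + (-12)*(0) = 4
  (RS)[0][1] = (9)*(-9) + (-1)*(2) + (-12)*(2) = -107
  (RS)[0][2] = (9)*(-8) + (-1)*(-11) + (-12)*(13) = -217
  (RS)[1][0] = (-12)*(2) + (15)*(14) + (-2)*(0) = 186
  (RS)[1][1] = (-12)*(-9) + (15)*(2) + (-2)*(2) = 134
  (RS)[1][2] = (-12)*(-8) + (15)*(-11) + (-2)*(13) = -95
  (RS)[2][0] = (0)*(2) + (9)*(14) + (-12)*(0) = 126
  (RS)[2][1] = (0)*(-9) + (9)*(2) + (-12)*(2) = -6
  (RS)[2][2] = (0)*(-8) + (9)*(-11) + (-12)*(13) = -255
RS =
[        4      -107      -217 ]
[      186       134       -95 ]
[      126        -6      -255 ]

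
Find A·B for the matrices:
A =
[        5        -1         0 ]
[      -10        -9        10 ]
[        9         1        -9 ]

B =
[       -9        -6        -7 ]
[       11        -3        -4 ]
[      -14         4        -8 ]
AB =
[      -56       -27       -31 ]
[     -149       127        26 ]
[       56       -93         5 ]

Matrix multiplication: (AB)[i][j] = sum over k of A[i][k] * B[k][j].
  (AB)[0][0] = (5)*(-9) + (-1)*(11) + (0)*(-14) = -56
  (AB)[0][1] = (5)*(-6) + (-1)*(-3) + (0)*(4) = -27
  (AB)[0][2] = (5)*(-7) + (-1)*(-4) + (0)*(-8) = -31
  (AB)[1][0] = (-10)*(-9) + (-9)*(11) + (10)*(-14) = -149
  (AB)[1][1] = (-10)*(-6) + (-9)*(-3) + (10)*(4) = 127
  (AB)[1][2] = (-10)*(-7) + (-9)*(-4) + (10)*(-8) = 26
  (AB)[2][0] = (9)*(-9) + (1)*(11) + (-9)*(-14) = 56
  (AB)[2][1] = (9)*(-6) + (1)*(-3) + (-9)*(4) = -93
  (AB)[2][2] = (9)*(-7) + (1)*(-4) + (-9)*(-8) = 5
AB =
[      -56       -27       -31 ]
[     -149       127        26 ]
[       56       -93         5 ]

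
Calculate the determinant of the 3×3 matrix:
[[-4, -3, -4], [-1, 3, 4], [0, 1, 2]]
-10

Expansion along first row:
det = -4·det([[3,4],[1,2]]) - -3·det([[-1,4],[0,2]]) + -4·det([[-1,3],[0,1]])
    = -4·(3·2 - 4·1) - -3·(-1·2 - 4·0) + -4·(-1·1 - 3·0)
    = -4·2 - -3·-2 + -4·-1
    = -8 + -6 + 4 = -10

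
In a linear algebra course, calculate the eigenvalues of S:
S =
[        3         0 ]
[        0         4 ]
λ = 3, 4

Solve det(S - λI) = 0. For a 2×2 matrix the characteristic equation is λ² - (trace)λ + det = 0.
trace(S) = a + d = 3 + 4 = 7.
det(S) = a*d - b*c = (3)*(4) - (0)*(0) = 12 - 0 = 12.
Characteristic equation: λ² - (7)λ + (12) = 0.
Discriminant = (7)² - 4*(12) = 49 - 48 = 1.
λ = (7 ± √1) / 2 = (7 ± 1) / 2 = 3, 4.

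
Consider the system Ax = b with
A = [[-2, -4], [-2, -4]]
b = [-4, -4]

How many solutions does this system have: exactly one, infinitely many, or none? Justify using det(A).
Infinitely many solutions

det(A) = (-2)*(-4) - (-4)*(-2) = 0, so A is singular (column 2 is 2 times column 1).
b = [-4, -4] = 2 * column 1 of A, so b lies in the column space of A.
A singular matrix whose right-hand side is in its column space gives a 1-parameter family of solutions — infinitely many.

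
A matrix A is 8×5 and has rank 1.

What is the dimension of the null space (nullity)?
4

The rank-nullity theorem for an m×n matrix states:
rank(A) + nullity(A) = n (the number of columns).
Here n = 5 and rank(A) = 1, so nullity(A) = 5 - 1 = 4.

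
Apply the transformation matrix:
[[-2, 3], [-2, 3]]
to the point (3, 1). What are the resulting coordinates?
(-3, -3)

Matrix multiplication:
[[-2, 3], [-2, 3]] × [3, 1]ᵀ
= [-2×3 + 3×1, -2×3 + 3×1]ᵀ
= [-3.0000, -3.0000]ᵀ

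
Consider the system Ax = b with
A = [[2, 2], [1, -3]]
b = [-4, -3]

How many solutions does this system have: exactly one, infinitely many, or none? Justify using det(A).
Exactly one solution

Compute det(A) = (2)*(-3) - (2)*(1) = -8.
Because det(A) ≠ 0, A is invertible and Ax = b has a unique solution for every b (here x = A⁻¹ b).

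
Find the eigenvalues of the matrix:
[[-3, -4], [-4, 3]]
λ = -5 and λ = 5

Characteristic equation: det(A - λI) = 0
λ² - (trace)λ + (det) = 0
λ² - (0)λ + (-25) = 0
λ² - 0λ - 25 = 0
Solving: λ = -5, 5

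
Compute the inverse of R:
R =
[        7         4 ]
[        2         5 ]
det(R) = 27
R⁻¹ =
[     5/27     -4/27 ]
[    -2/27      7/27 ]

For a 2×2 matrix R = [[a, b], [c, d]] with det(R) ≠ 0, R⁻¹ = (1/det(R)) * [[d, -b], [-c, a]].
det(R) = (7)*(5) - (4)*(2) = 35 - 8 = 27.
R⁻¹ = (1/27) * [[5, -4], [-2, 7]].
Dividing each entry by 27 and reducing:
R⁻¹ =
[     5/27     -4/27 ]
[    -2/27      7/27 ]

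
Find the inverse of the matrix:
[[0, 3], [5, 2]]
[[-2/15, 1/5], [1/3, 0]]

For [[a,b],[c,d]], inverse = (1/det)·[[d,-b],[-c,a]]
det = 0·2 - 3·5 = -15
Inverse = (1/-15)·[[2, -3], [-5, 0]]
        = [[-2/15, 1/5], [1/3, 0]]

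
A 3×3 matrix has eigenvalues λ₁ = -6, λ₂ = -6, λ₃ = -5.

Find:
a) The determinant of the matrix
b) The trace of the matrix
det = -180, trace = -17

Two standard eigenvalue identities:
- det(A) equals the product of the eigenvalues (counted with multiplicity).
- trace(A) equals the sum of the eigenvalues.
det(A) = (-6)*(-6)*(-5) = -180.
trace(A) = -6 - 6 - 5 = -17.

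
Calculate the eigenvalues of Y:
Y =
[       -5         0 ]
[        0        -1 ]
λ = -5, -1

Solve det(Y - λI) = 0. For a 2×2 matrix the characteristic equation is λ² - (trace)λ + det = 0.
trace(Y) = a + d = -5 - 1 = -6.
det(Y) = a*d - b*c = (-5)*(-1) - (0)*(0) = 5 - 0 = 5.
Characteristic equation: λ² - (-6)λ + (5) = 0.
Discriminant = (-6)² - 4*(5) = 36 - 20 = 16.
λ = (-6 ± √16) / 2 = (-6 ± 4) / 2 = -5, -1.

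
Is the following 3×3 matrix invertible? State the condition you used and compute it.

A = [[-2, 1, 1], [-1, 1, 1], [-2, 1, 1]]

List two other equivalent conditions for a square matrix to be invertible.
No, not invertible; det(A) = 0 (two rows are equal, so the rows are linearly dependent). Equivalent conditions (failing for this A): rank(A) < 3; Ax = 0 has non-trivial solutions; 0 is an eigenvalue; the columns are linearly dependent.

To check invertibility, compute det(A).
In this matrix, row 0 and the last row are identical, so one row is a scalar multiple of another and the rows are linearly dependent.
A matrix with linearly dependent rows has det = 0 and is not invertible.
Equivalent failed conditions:
- rank(A) < 3.
- Ax = 0 has non-trivial solutions.
- 0 is an eigenvalue.
- The columns are linearly dependent.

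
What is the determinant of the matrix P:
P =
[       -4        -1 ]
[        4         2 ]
det(P) = -4

For a 2×2 matrix [[a, b], [c, d]], det = a*d - b*c.
det(P) = (-4)*(2) - (-1)*(4) = -8 + 4 = -4.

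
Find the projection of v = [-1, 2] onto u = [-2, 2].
[-3/2, 3/2]

The projection of v onto u is proj_u(v) = ((v·u) / (u·u)) · u.
v·u = (-1)*(-2) + (2)*(2) = 6.
u·u = (-2)*(-2) + (2)*(2) = 8.
coefficient = 6 / 8 = 3/4.
proj_u(v) = 3/4 · [-2, 2] = [-3/2, 3/2].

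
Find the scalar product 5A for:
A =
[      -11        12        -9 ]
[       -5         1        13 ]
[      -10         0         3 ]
5A =
[      -55        60       -45 ]
[      -25         5        65 ]
[      -50         0        15 ]

Scalar multiplication is elementwise: (5A)[i][j] = 5 * A[i][j].
  (5A)[0][0] = 5 * (-11) = -55
  (5A)[0][1] = 5 * (12) = 60
  (5A)[0][2] = 5 * (-9) = -45
  (5A)[1][0] = 5 * (-5) = -25
  (5A)[1][1] = 5 * (1) = 5
  (5A)[1][2] = 5 * (13) = 65
  (5A)[2][0] = 5 * (-10) = -50
  (5A)[2][1] = 5 * (0) = 0
  (5A)[2][2] = 5 * (3) = 15
5A =
[      -55        60       -45 ]
[      -25         5        65 ]
[      -50         0        15 ]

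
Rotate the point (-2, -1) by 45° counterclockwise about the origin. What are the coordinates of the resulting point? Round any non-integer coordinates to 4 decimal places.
(-0.7071, -2.1213)

Rotation matrix R(θ) = [[cos θ, -sin θ], [sin θ, cos θ]]; for θ = 45°:
R = [[√2/2, -√2/2], [√2/2, √2/2]]
Result: R × [-2, -1]ᵀ = [√2/2·-2 + (-√2/2)·-1, √2/2·-2 + (√2/2)·-1]ᵀ = (-0.7071, -2.1213)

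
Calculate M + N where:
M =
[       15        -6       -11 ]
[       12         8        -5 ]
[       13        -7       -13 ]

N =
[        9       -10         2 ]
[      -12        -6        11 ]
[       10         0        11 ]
M + N =
[       24       -16        -9 ]
[        0         2         6 ]
[       23        -7        -2 ]

Matrix addition is elementwise: (M+N)[i][j] = M[i][j] + N[i][j].
  (M+N)[0][0] = (15) + (9) = 24
  (M+N)[0][1] = (-6) + (-10) = -16
  (M+N)[0][2] = (-11) + (2) = -9
  (M+N)[1][0] = (12) + (-12) = 0
  (M+N)[1][1] = (8) + (-6) = 2
  (M+N)[1][2] = (-5) + (11) = 6
  (M+N)[2][0] = (13) + (10) = 23
  (M+N)[2][1] = (-7) + (0) = -7
  (M+N)[2][2] = (-13) + (11) = -2
M + N =
[       24       -16        -9 ]
[        0         2         6 ]
[       23        -7        -2 ]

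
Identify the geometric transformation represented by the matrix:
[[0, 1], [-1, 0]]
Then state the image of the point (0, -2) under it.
rotation by 90° clockwise (i.e., 270° counterclockwise); image of (0, -2) is (-2, 0)

This matches the form [[cos θ, -sin θ], [sin θ, cos θ]] of a rotation matrix; reading off cos θ and sin θ gives the angle.
The matrix [[0, 1], [-1, 0]] represents: rotation by 90° clockwise (i.e., 270° counterclockwise).
Applying it to (0, -2): [0·0 + 1·-2, -1·0 + 0·-2] = (-2, 0).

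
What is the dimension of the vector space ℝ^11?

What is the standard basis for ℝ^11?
Dimension = 11; standard basis = {e_1, e_2, e_3, …, e_11}

ℝ^11 is the space of 11-tuples of real numbers; its dimension is 11.
The standard basis consists of 11 vectors: e_1, e_2, e_3, …, e_11, where e_i is the vector with 1 in position i and 0 elsewhere.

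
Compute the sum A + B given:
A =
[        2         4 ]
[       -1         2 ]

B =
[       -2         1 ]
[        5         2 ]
A + B =
[        0         5 ]
[        4         4 ]

Matrix addition is elementwise: (A+B)[i][j] = A[i][j] + B[i][j].
  (A+B)[0][0] = (2) + (-2) = 0
  (A+B)[0][1] = (4) + (1) = 5
  (A+B)[1][0] = (-1) + (5) = 4
  (A+B)[1][1] = (2) + (2) = 4
A + B =
[        0         5 ]
[        4         4 ]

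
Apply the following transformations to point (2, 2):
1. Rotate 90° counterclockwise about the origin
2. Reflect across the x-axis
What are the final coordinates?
(-2, -2)

Step 1: Rotate 90° → (-2, 2)
Step 2: Reflect across the x-axis → (-2, -2)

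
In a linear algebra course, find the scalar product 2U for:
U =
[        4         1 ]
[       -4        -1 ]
2U =
[        8         2 ]
[       -8        -2 ]

Scalar multiplication is elementwise: (2U)[i][j] = 2 * U[i][j].
  (2U)[0][0] = 2 * (4) = 8
  (2U)[0][1] = 2 * (1) = 2
  (2U)[1][0] = 2 * (-4) = -8
  (2U)[1][1] = 2 * (-1) = -2
2U =
[        8         2 ]
[       -8        -2 ]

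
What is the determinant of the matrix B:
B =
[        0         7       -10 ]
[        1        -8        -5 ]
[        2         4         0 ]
det(B) = -270

Expand along row 0 (cofactor expansion): det(B) = a*(e*i - f*h) - b*(d*i - f*g) + c*(d*h - e*g), where the 3×3 is [[a, b, c], [d, e, f], [g, h, i]].
Minor M_00 = (-8)*(0) - (-5)*(4) = 0 + 20 = 20.
Minor M_01 = (1)*(0) - (-5)*(2) = 0 + 10 = 10.
Minor M_02 = (1)*(4) - (-8)*(2) = 4 + 16 = 20.
det(B) = (0)*(20) - (7)*(10) + (-10)*(20) = 0 - 70 - 200 = -270.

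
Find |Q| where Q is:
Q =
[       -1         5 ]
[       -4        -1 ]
det(Q) = 21

For a 2×2 matrix [[a, b], [c, d]], det = a*d - b*c.
det(Q) = (-1)*(-1) - (5)*(-4) = 1 + 20 = 21.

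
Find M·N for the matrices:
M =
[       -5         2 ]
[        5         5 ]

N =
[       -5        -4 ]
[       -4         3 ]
MN =
[       17        26 ]
[      -45        -5 ]

Matrix multiplication: (MN)[i][j] = sum over k of M[i][k] * N[k][j].
  (MN)[0][0] = (-5)*(-5) + (2)*(-4) = 17
  (MN)[0][1] = (-5)*(-4) + (2)*(3) = 26
  (MN)[1][0] = (5)*(-5) + (5)*(-4) = -45
  (MN)[1][1] = (5)*(-4) + (5)*(3) = -5
MN =
[       17        26 ]
[      -45        -5 ]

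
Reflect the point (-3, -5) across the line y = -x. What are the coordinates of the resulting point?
(5, 3)

Reflection across line y = -x: (-3, -5) → (5, 3)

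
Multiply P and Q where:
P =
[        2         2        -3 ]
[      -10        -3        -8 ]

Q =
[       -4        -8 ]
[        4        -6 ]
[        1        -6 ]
PQ =
[       -3       -10 ]
[       20       146 ]

Matrix multiplication: (PQ)[i][j] = sum over k of P[i][k] * Q[k][j].
  (PQ)[0][0] = (2)*(-4) + (2)*(4) + (-3)*(1) = -3
  (PQ)[0][1] = (2)*(-8) + (2)*(-6) + (-3)*(-6) = -10
  (PQ)[1][0] = (-10)*(-4) + (-3)*(4) + (-8)*(1) = 20
  (PQ)[1][1] = (-10)*(-8) + (-3)*(-6) + (-8)*(-6) = 146
PQ =
[       -3       -10 ]
[       20       146 ]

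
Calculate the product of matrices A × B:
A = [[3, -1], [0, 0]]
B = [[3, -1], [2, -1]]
[[7, -2], [0, 0]]

Matrix multiplication:
C[0][0] = 3×3 + -1×2 = 7
C[0][1] = 3×-1 + -1×-1 = -2
C[1][0] = 0×3 + 0×2 = 0
C[1][1] = 0×-1 + 0×-1 = 0
Result: [[7, -2], [0, 0]]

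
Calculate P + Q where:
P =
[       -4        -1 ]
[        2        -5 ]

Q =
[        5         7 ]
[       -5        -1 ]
P + Q =
[        1         6 ]
[       -3        -6 ]

Matrix addition is elementwise: (P+Q)[i][j] = P[i][j] + Q[i][j].
  (P+Q)[0][0] = (-4) + (5) = 1
  (P+Q)[0][1] = (-1) + (7) = 6
  (P+Q)[1][0] = (2) + (-5) = -3
  (P+Q)[1][1] = (-5) + (-1) = -6
P + Q =
[        1         6 ]
[       -3        -6 ]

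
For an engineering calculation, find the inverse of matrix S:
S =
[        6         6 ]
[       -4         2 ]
det(S) = 36
S⁻¹ =
[     1/18      -1/6 ]
[      1/9       1/6 ]

For a 2×2 matrix S = [[a, b], [c, d]] with det(S) ≠ 0, S⁻¹ = (1/det(S)) * [[d, -b], [-c, a]].
det(S) = (6)*(2) - (6)*(-4) = 12 + 24 = 36.
S⁻¹ = (1/36) * [[2, -6], [4, 6]].
Dividing each entry by 36 and reducing:
S⁻¹ =
[     1/18      -1/6 ]
[      1/9       1/6 ]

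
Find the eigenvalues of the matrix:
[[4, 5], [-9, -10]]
λ = -5 and λ = -1

Characteristic equation: det(A - λI) = 0
λ² - (trace)λ + (det) = 0
λ² - (-6)λ + (5) = 0
λ² + 6λ + 5 = 0
Solving: λ = -5, -1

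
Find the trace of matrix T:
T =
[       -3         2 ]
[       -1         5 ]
tr(T) = -3 + 5 = 2

The trace of a square matrix is the sum of its diagonal entries.
Diagonal entries of T: T[0][0] = -3, T[1][1] = 5.
tr(T) = -3 + 5 = 2.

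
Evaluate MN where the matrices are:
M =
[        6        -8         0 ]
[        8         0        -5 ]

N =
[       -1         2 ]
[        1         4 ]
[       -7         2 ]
MN =
[      -14       -20 ]
[       27         6 ]

Matrix multiplication: (MN)[i][j] = sum over k of M[i][k] * N[k][j].
  (MN)[0][0] = (6)*(-1) + (-8)*(1) + (0)*(-7) = -14
  (MN)[0][1] = (6)*(2) + (-8)*(4) + (0)*(2) = -20
  (MN)[1][0] = (8)*(-1) + (0)*(1) + (-5)*(-7) = 27
  (MN)[1][1] = (8)*(2) + (0)*(4) + (-5)*(2) = 6
MN =
[      -14       -20 ]
[       27         6 ]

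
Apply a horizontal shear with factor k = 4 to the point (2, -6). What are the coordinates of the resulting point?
(-22, -6)

Shear matrix for horizontal shear with factor k = 4:
[[1, 4], [0, 1]]
Result: (2, -6) → (-22, -6)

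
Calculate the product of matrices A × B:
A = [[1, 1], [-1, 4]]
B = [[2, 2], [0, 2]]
[[2, 4], [-2, 6]]

Matrix multiplication:
C[0][0] = 1×2 + 1×0 = 2
C[0][1] = 1×2 + 1×2 = 4
C[1][0] = -1×2 + 4×0 = -2
C[1][1] = -1×2 + 4×2 = 6
Result: [[2, 4], [-2, 6]]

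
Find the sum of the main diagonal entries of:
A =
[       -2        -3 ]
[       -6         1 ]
tr(A) = -2 + 1 = -1

The trace of a square matrix is the sum of its diagonal entries.
Diagonal entries of A: A[0][0] = -2, A[1][1] = 1.
tr(A) = -2 + 1 = -1.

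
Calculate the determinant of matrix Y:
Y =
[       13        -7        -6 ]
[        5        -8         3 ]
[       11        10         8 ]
det(Y) = -2001

Expand along row 0 (cofactor expansion): det(Y) = a*(e*i - f*h) - b*(d*i - f*g) + c*(d*h - e*g), where the 3×3 is [[a, b, c], [d, e, f], [g, h, i]].
Minor M_00 = (-8)*(8) - (3)*(10) = -64 - 30 = -94.
Minor M_01 = (5)*(8) - (3)*(11) = 40 - 33 = 7.
Minor M_02 = (5)*(10) - (-8)*(11) = 50 + 88 = 138.
det(Y) = (13)*(-94) - (-7)*(7) + (-6)*(138) = -1222 + 49 - 828 = -2001.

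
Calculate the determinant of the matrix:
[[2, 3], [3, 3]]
-3

For a 2×2 matrix [[a, b], [c, d]], det = ad - bc
det = (2)(3) - (3)(3) = 6 - 9 = -3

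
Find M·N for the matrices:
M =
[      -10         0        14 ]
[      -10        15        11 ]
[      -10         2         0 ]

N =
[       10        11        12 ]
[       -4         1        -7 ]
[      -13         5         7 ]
MN =
[     -282       -40       -22 ]
[     -303       -40      -148 ]
[     -108      -108      -134 ]

Matrix multiplication: (MN)[i][j] = sum over k of M[i][k] * N[k][j].
  (MN)[0][0] = (-10)*(10) + (0)*(-4) + (14)*(-13) = -282
  (MN)[0][1] = (-10)*(11) + (0)*(1) + (14)*(5) = -40
  (MN)[0][2] = (-10)*(12) + (0)*(-7) + (14)*(7) = -22
  (MN)[1][0] = (-10)*(10) + (15)*(-4) + (11)*(-13) = -303
  (MN)[1][1] = (-10)*(11) + (15)*(1) + (11)*(5) = -40
  (MN)[1][2] = (-10)*(12) + (15)*(-7) + (11)*(7) = -148
  (MN)[2][0] = (-10)*(10) + (2)*(-4) + (0)*(-13) = -108
  (MN)[2][1] = (-10)*(11) + (2)*(1) + (0)*(5) = -108
  (MN)[2][2] = (-10)*(12) + (2)*(-7) + (0)*(7) = -134
MN =
[     -282       -40       -22 ]
[     -303       -40      -148 ]
[     -108      -108      -134 ]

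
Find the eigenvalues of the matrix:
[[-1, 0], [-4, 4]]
λ = -1 and λ = 4

Characteristic equation: det(A - λI) = 0
λ² - (trace)λ + (det) = 0
λ² - (3)λ + (-4) = 0
λ² - 3λ - 4 = 0
Solving: λ = -1, 4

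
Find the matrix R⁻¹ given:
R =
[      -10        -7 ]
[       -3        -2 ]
det(R) = -1
R⁻¹ =
[        2        -7 ]
[       -3        10 ]

For a 2×2 matrix R = [[a, b], [c, d]] with det(R) ≠ 0, R⁻¹ = (1/det(R)) * [[d, -b], [-c, a]].
det(R) = (-10)*(-2) - (-7)*(-3) = 20 - 21 = -1.
R⁻¹ = (1/-1) * [[-2, 7], [3, -10]].
Dividing each entry by -1 and reducing:
R⁻¹ =
[        2        -7 ]
[       -3        10 ]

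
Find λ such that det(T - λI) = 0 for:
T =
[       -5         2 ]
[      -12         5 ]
λ = -1, 1

Solve det(T - λI) = 0. For a 2×2 matrix the characteristic equation is λ² - (trace)λ + det = 0.
trace(T) = a + d = -5 + 5 = 0.
det(T) = a*d - b*c = (-5)*(5) - (2)*(-12) = -25 + 24 = -1.
Characteristic equation: λ² - (0)λ + (-1) = 0.
Discriminant = (0)² - 4*(-1) = 0 + 4 = 4.
λ = (0 ± √4) / 2 = (0 ± 2) / 2 = -1, 1.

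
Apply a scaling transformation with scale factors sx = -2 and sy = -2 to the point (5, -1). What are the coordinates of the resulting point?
(-10, 2)

Scaling matrix:
[[-2, 0], [0, -2]]
Result: (5 × -2, -1 × -2) = (-10, 2)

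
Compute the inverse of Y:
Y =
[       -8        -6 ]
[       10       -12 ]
det(Y) = 156
Y⁻¹ =
[    -1/13      1/26 ]
[    -5/78     -2/39 ]

For a 2×2 matrix Y = [[a, b], [c, d]] with det(Y) ≠ 0, Y⁻¹ = (1/det(Y)) * [[d, -b], [-c, a]].
det(Y) = (-8)*(-12) - (-6)*(10) = 96 + 60 = 156.
Y⁻¹ = (1/156) * [[-12, 6], [-10, -8]].
Dividing each entry by 156 and reducing:
Y⁻¹ =
[    -1/13      1/26 ]
[    -5/78     -2/39 ]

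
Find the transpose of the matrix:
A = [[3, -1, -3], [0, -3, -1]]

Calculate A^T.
[[3, 0], [-1, -3], [-3, -1]]

The transpose sends entry (i,j) to (j,i); rows become columns.
Row 0 of A: [3, -1, -3] -> column 0 of A^T.
Row 1 of A: [0, -3, -1] -> column 1 of A^T.
A^T = [[3, 0], [-1, -3], [-3, -1]]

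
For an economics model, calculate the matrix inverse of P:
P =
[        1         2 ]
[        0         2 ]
det(P) = 2
P⁻¹ =
[        1        -1 ]
[        0       1/2 ]

For a 2×2 matrix P = [[a, b], [c, d]] with det(P) ≠ 0, P⁻¹ = (1/det(P)) * [[d, -b], [-c, a]].
det(P) = (1)*(2) - (2)*(0) = 2 - 0 = 2.
P⁻¹ = (1/2) * [[2, -2], [0, 1]].
Dividing each entry by 2 and reducing:
P⁻¹ =
[        1        -1 ]
[        0       1/2 ]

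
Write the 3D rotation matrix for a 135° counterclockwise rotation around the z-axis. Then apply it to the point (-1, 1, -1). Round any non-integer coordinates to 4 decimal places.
R = [[-√2/2, -√2/2, 0], [√2/2, -√2/2, 0], [0, 0, 1]]; R·(-1, 1, -1) = (0.0000, -1.4142, -1.0000)

Rotation matrix for 135° around z-axis:
cos(135°) = -√2/2, sin(135°) = √2/2
R = [[-√2/2, -√2/2, 0], [√2/2, -√2/2, 0], [0, 0, 1]]
Apply to (-1, 1, -1): R·[-1, 1, -1]ᵀ = (0.0000, -1.4142, -1.0000)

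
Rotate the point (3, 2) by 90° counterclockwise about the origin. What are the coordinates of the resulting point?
(-2, 3)

Rotation matrix R(θ) = [[cos θ, -sin θ], [sin θ, cos θ]]; for θ = 90°:
R = [[0, -1], [1, 0]]
Result: R × [3, 2]ᵀ = [0·3 + (-1)·2, 1·3 + (0)·2]ᵀ = (-2, 3)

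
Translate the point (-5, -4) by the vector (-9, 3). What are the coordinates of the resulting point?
(-14, -1)

Translation by (-9, 3):
x' = -5 + -9 = -14
y' = -4 + 3 = -1
Homogeneous matrix: [[1, 0, -9], [0, 1, 3], [0, 0, 1]]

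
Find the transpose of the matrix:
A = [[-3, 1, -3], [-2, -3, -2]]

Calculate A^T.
[[-3, -2], [1, -3], [-3, -2]]

The transpose sends entry (i,j) to (j,i); rows become columns.
Row 0 of A: [-3, 1, -3] -> column 0 of A^T.
Row 1 of A: [-2, -3, -2] -> column 1 of A^T.
A^T = [[-3, -2], [1, -3], [-3, -2]]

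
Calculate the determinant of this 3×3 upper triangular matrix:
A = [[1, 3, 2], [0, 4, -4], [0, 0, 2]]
8

The determinant of a triangular matrix is the product of its diagonal entries (the off-diagonal entries above the diagonal do not affect it).
det(A) = (1) * (4) * (2) = 8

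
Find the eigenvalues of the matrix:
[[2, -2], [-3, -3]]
λ = -4 and λ = 3

Characteristic equation: det(A - λI) = 0
λ² - (trace)λ + (det) = 0
λ² - (-1)λ + (-12) = 0
λ² + 1λ - 12 = 0
Solving: λ = -4, 3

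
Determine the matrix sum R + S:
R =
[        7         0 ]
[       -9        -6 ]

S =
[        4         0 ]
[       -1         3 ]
R + S =
[       11         0 ]
[      -10        -3 ]

Matrix addition is elementwise: (R+S)[i][j] = R[i][j] + S[i][j].
  (R+S)[0][0] = (7) + (4) = 11
  (R+S)[0][1] = (0) + (0) = 0
  (R+S)[1][0] = (-9) + (-1) = -10
  (R+S)[1][1] = (-6) + (3) = -3
R + S =
[       11         0 ]
[      -10        -3 ]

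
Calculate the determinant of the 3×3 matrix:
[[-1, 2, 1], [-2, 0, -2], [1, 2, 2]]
-4

Expansion along first row:
det = -1·det([[0,-2],[2,2]]) - 2·det([[-2,-2],[1,2]]) + 1·det([[-2,0],[1,2]])
    = -1·(0·2 - -2·2) - 2·(-2·2 - -2·1) + 1·(-2·2 - 0·1)
    = -1·4 - 2·-2 + 1·-4
    = -4 + 4 + -4 = -4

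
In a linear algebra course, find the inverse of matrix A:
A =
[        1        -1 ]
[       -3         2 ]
det(A) = -1
A⁻¹ =
[       -2        -1 ]
[       -3        -1 ]

For a 2×2 matrix A = [[a, b], [c, d]] with det(A) ≠ 0, A⁻¹ = (1/det(A)) * [[d, -b], [-c, a]].
det(A) = (1)*(2) - (-1)*(-3) = 2 - 3 = -1.
A⁻¹ = (1/-1) * [[2, 1], [3, 1]].
Dividing each entry by -1 and reducing:
A⁻¹ =
[       -2        -1 ]
[       -3        -1 ]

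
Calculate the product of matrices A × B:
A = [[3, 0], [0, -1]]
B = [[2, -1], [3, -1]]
[[6, -3], [-3, 1]]

Matrix multiplication:
C[0][0] = 3×2 + 0×3 = 6
C[0][1] = 3×-1 + 0×-1 = -3
C[1][0] = 0×2 + -1×3 = -3
C[1][1] = 0×-1 + -1×-1 = 1
Result: [[6, -3], [-3, 1]]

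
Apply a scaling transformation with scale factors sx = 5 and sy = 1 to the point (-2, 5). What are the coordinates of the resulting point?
(-10, 5)

Scaling matrix:
[[5, 0], [0, 1]]
Result: (-2 × 5, 5 × 1) = (-10, 5)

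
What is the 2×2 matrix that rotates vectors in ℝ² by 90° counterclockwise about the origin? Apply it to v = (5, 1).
R = [[0, -1], [1, 0]]; R·v = (-1, 5)

A counterclockwise rotation by angle θ in ℝ² has matrix R(θ) = [[cos θ, -sin θ], [sin θ, cos θ]].
For θ = 90°: cos θ = 0, sin θ = 1.
R(90°) = [[0, -1], [1, 0]].
R·v = [0·5 + (-1)·1, 1·5 + 0·1] = (-1, 5).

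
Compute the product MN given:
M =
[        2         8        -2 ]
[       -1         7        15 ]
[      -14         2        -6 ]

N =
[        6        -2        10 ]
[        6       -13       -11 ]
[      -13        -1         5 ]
MN =
[       86      -106       -78 ]
[     -159      -104       -12 ]
[        6         8      -192 ]

Matrix multiplication: (MN)[i][j] = sum over k of M[i][k] * N[k][j].
  (MN)[0][0] = (2)*(6) + (8)*(6) + (-2)*(-13) = 86
  (MN)[0][1] = (2)*(-2) + (8)*(-13) + (-2)*(-1) = -106
  (MN)[0][2] = (2)*(10) + (8)*(-11) + (-2)*(5) = -78
  (MN)[1][0] = (-1)*(6) + (7)*(6) + (15)*(-13) = -159
  (MN)[1][1] = (-1)*(-2) + (7)*(-13) + (15)*(-1) = -104
  (MN)[1][2] = (-1)*(10) + (7)*(-11) + (15)*(5) = -12
  (MN)[2][0] = (-14)*(6) + (2)*(6) + (-6)*(-13) = 6
  (MN)[2][1] = (-14)*(-2) + (2)*(-13) + (-6)*(-1) = 8
  (MN)[2][2] = (-14)*(10) + (2)*(-11) + (-6)*(5) = -192
MN =
[       86      -106       -78 ]
[     -159      -104       -12 ]
[        6         8      -192 ]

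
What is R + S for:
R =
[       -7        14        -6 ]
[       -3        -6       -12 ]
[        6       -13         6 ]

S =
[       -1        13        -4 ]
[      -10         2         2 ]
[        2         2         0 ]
R + S =
[       -8        27       -10 ]
[      -13        -4       -10 ]
[        8       -11         6 ]

Matrix addition is elementwise: (R+S)[i][j] = R[i][j] + S[i][j].
  (R+S)[0][0] = (-7) + (-1) = -8
  (R+S)[0][1] = (14) + (13) = 27
  (R+S)[0][2] = (-6) + (-4) = -10
  (R+S)[1][0] = (-3) + (-10) = -13
  (R+S)[1][1] = (-6) + (2) = -4
  (R+S)[1][2] = (-12) + (2) = -10
  (R+S)[2][0] = (6) + (2) = 8
  (R+S)[2][1] = (-13) + (2) = -11
  (R+S)[2][2] = (6) + (0) = 6
R + S =
[       -8        27       -10 ]
[      -13        -4       -10 ]
[        8       -11         6 ]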